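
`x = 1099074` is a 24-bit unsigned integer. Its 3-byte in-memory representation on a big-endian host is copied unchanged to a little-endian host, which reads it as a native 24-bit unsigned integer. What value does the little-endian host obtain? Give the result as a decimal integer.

1099074 in 24-bit hexadecimal is 0x10C542.
Stored big-endian, the bytes at ascending addresses are 10 C5 42.
Read back as little-endian, the first byte is least significant, giving 0x42C510.
0x42C510 = 4375824.

4375824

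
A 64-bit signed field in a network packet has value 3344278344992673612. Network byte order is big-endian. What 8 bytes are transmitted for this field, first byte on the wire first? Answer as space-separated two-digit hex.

3344278344992673612 in hexadecimal, padded to 64 bits, is 0x2E69436F9F51CF4C.
Split into bytes (most-significant first): 2E 69 43 6F 9F 51 CF 4C.
In big-endian order the high byte comes first in memory.
So the memory order matches the most-significant-first order: 2E 69 43 6F 9F 51 CF 4C.

2E 69 43 6F 9F 51 CF 4C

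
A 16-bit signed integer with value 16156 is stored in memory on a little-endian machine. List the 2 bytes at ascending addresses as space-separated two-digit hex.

1C 3F

16156 in hexadecimal, padded to 16 bits, is 0x3F1C.
Split into bytes (most-significant first): 3F 1C.
In little-endian order the low byte comes first in memory.
So at ascending addresses the bytes are 1C 3F.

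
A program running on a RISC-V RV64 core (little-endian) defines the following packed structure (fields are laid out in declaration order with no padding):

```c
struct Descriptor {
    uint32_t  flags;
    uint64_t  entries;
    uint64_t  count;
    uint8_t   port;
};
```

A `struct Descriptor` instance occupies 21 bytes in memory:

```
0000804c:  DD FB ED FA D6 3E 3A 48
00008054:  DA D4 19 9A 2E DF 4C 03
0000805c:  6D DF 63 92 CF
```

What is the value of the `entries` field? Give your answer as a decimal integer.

11104140390238404310

`entries` follows `flags` (4 bytes), so it starts at byte offset 4 and occupies 8 bytes.
Bytes at offsets 4..11: D6 3E 3A 48 DA D4 19 9A.
Little-endian: lowest address holds the least-significant byte.
Reassemble most-significant byte first: 9A 19 D4 DA 48 3A 3E D6 → 0x9A19D4DA483A3ED6.
0x9A19D4DA483A3ED6 = 11104140390238404310.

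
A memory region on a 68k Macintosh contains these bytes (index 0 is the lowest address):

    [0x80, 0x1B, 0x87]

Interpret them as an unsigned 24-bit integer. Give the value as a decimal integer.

Big-endian: lowest address holds the most-significant byte.
The bytes are already most-significant first: 0x801B87.
0x801B87 = 8395655.

8395655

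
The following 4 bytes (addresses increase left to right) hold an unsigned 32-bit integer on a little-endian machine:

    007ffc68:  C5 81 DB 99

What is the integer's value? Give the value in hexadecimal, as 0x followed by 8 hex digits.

0x99DB81C5

Little-endian stores the least-significant byte at the lowest address.
Reassemble most-significant byte first: 99 DB 81 C5 → 0x99DB81C5.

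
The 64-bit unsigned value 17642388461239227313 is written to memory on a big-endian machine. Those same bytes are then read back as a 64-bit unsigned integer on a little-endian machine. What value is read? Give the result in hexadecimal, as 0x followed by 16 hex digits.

0xB1539D05D55AD6F4

17642388461239227313 in 64-bit hexadecimal is 0xF4D65AD5059D53B1.
Stored big-endian, the bytes at ascending addresses are F4 D6 5A D5 05 9D 53 B1.
Read back as little-endian, the first byte is least significant, giving 0xB1539D05D55AD6F4.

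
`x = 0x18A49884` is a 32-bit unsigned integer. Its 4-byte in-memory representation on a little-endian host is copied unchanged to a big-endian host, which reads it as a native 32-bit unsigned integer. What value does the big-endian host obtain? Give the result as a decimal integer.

2224595992

Stored little-endian, the bytes at ascending addresses are 84 98 A4 18.
Read back as big-endian, the last byte is least significant, giving 0x8498A418.
0x8498A418 = 2224595992.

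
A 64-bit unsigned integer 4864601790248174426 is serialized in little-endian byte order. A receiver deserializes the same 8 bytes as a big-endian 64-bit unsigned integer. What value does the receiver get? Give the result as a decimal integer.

4864601790248174426 in 64-bit hexadecimal is 0x4382898DF178C35A.
Stored little-endian, the bytes at ascending addresses are 5A C3 78 F1 8D 89 82 43.
Read back as big-endian, the last byte is least significant, giving 0x5AC378F18D898243.
0x5AC378F18D898243 = 6540204062729142851.

6540204062729142851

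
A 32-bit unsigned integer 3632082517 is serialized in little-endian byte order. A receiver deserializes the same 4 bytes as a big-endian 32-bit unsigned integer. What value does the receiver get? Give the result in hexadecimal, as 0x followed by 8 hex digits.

0x552E7DD8

3632082517 in 32-bit hexadecimal is 0xD87D2E55.
Stored little-endian, the bytes at ascending addresses are 55 2E 7D D8.
Read back as big-endian, the last byte is least significant, giving 0x552E7DD8.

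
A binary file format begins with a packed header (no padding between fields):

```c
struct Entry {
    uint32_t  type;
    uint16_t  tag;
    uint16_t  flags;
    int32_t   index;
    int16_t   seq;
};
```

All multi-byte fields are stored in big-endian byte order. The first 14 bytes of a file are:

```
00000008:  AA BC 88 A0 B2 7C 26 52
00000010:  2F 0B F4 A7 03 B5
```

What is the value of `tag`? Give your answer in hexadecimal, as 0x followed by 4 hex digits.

0xB27C

`tag` follows `type` (4 bytes), so it starts at byte offset 4 and occupies 2 bytes.
Bytes at offsets 4..5: B2 7C.
In big-endian order the high byte comes first in memory.
The bytes are already most-significant first: 0xB27C.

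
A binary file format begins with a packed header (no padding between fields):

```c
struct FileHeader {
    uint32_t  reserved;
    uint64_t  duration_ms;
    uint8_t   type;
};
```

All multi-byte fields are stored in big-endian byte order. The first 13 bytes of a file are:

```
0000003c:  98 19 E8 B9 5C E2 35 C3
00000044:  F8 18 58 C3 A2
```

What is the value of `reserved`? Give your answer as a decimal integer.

2551834809

`reserved` is the first field, at byte offset 0, occupying 4 bytes.
Bytes at offsets 0..3: 98 19 E8 B9.
Big-endian: lowest address holds the most-significant byte.
The bytes are already most-significant first: 0x9819E8B9.
0x9819E8B9 = 2551834809.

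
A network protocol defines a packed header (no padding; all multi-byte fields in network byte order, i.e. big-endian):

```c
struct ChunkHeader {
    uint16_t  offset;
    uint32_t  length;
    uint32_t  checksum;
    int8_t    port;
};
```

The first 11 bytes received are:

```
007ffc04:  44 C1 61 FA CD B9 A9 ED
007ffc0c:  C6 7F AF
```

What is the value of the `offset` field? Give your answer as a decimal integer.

`offset` is the first field, at byte offset 0, occupying 2 bytes.
Bytes at offsets 0..1: 44 C1.
Big-endian stores the most-significant byte at the lowest address.
The bytes are already most-significant first: 0x44C1.
0x44C1 = 17601.

17601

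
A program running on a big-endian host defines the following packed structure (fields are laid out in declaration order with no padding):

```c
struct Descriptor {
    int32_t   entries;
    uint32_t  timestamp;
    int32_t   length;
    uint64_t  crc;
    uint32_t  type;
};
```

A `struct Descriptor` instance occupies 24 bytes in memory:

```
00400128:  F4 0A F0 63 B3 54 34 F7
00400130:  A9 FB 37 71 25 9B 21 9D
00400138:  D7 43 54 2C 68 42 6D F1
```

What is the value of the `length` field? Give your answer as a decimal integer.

`length` follows `entries` (4 B), `timestamp` (4 B), so it starts at offset 4 + 4 = 8 and occupies 4 bytes.
Bytes at offsets 8..11: A9 FB 37 71.
Big-endian stores the most-significant byte at the lowest address.
The bytes are already most-significant first: 0xA9FB3771.
Top bit is set, so as a signed 32-bit value this is 0xA9FB3771 − 2^32 = -1443154063.

-1443154063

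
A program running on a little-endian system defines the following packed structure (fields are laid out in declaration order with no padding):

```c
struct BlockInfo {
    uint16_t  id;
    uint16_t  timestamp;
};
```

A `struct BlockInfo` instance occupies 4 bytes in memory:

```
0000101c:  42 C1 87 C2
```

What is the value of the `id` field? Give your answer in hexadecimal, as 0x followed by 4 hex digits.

`id` is the first field, at byte offset 0, occupying 2 bytes.
Bytes at offsets 0..1: 42 C1.
Little-endian stores the least-significant byte at the lowest address.
Reassemble most-significant byte first: C1 42 → 0xC142.

0xC142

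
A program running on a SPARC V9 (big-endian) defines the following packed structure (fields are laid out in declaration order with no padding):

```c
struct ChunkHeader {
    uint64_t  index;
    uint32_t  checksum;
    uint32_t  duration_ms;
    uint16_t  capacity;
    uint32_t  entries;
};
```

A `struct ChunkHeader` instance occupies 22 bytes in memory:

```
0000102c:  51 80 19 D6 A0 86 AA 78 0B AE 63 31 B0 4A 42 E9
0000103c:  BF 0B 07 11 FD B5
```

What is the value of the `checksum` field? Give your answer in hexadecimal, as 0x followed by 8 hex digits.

`checksum` follows `index` (8 bytes), so it starts at byte offset 8 and occupies 4 bytes.
Bytes at offsets 8..11: 0B AE 63 31.
In big-endian order the high byte comes first in memory.
The bytes are already most-significant first: 0x0BAE6331.

0x0BAE6331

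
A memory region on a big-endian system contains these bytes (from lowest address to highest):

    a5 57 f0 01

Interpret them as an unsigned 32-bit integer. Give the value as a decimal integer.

In big-endian order the high byte comes first in memory.
The bytes are already most-significant first: 0xA557F001.
0xA557F001 = 2774003713.

2774003713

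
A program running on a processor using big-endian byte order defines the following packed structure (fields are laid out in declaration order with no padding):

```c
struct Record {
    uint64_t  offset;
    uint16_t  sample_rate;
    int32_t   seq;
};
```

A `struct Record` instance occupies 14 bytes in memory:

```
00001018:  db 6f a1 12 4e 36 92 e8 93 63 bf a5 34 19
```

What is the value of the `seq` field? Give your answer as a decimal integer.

-1079692263

`seq` follows `offset` (8 B), `sample_rate` (2 B), so it starts at offset 8 + 2 = 10 and occupies 4 bytes.
Bytes at offsets 10..13: BF A5 34 19.
In big-endian order the high byte comes first in memory.
The bytes are already most-significant first: 0xBFA53419.
Top bit is set, so as a signed 32-bit value this is 0xBFA53419 − 2^32 = -1079692263.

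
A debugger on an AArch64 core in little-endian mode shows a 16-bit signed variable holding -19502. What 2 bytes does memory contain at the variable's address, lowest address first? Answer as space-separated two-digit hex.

D2 B3

Two's complement of -19502 in 16 bits: 19502 = 0x4C2E; invert → 0xB3D1; add 1 → 0xB3D2.
Split into bytes (most-significant first): B3 D2.
Little-endian stores the least-significant byte at the lowest address.
So at ascending addresses the bytes are D2 B3.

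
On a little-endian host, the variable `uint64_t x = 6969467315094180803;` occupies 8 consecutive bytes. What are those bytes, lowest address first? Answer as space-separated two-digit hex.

C3 53 E2 E5 98 85 B8 60

6969467315094180803 in hexadecimal, padded to 64 bits, is 0x60B88598E5E253C3.
Split into bytes (most-significant first): 60 B8 85 98 E5 E2 53 C3.
Little-endian: lowest address holds the least-significant byte.
So at ascending addresses the bytes are C3 53 E2 E5 98 85 B8 60.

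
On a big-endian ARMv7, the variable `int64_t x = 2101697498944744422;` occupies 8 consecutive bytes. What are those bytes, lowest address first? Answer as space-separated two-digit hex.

2101697498944744422 in hexadecimal, padded to 64 bits, is 0x1D2ABABD71EDABE6.
Split into bytes (most-significant first): 1D 2A BA BD 71 ED AB E6.
Big-endian stores the most-significant byte at the lowest address.
So the memory order matches the most-significant-first order: 1D 2A BA BD 71 ED AB E6.

1D 2A BA BD 71 ED AB E6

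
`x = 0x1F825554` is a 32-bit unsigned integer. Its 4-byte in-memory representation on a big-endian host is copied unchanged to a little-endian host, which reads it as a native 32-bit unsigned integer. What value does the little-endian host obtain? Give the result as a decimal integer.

Stored big-endian, the bytes at ascending addresses are 1F 82 55 54.
Read back as little-endian, the first byte is least significant, giving 0x5455821F.
0x5455821F = 1414890015.

1414890015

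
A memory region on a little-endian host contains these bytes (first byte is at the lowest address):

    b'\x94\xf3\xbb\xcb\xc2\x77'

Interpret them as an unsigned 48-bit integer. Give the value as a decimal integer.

Little-endian: lowest address holds the least-significant byte.
Reassemble most-significant byte first: 77 C2 CB BB F3 94 → 0x77C2CBBBF394.
0x77C2CBBBF394 = 131678525453204.

131678525453204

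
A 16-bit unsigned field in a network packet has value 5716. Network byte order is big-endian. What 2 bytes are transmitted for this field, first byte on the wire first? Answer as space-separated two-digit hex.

5716 in hexadecimal, padded to 16 bits, is 0x1654.
Split into bytes (most-significant first): 16 54.
Big-endian: lowest address holds the most-significant byte.
So the memory order matches the most-significant-first order: 16 54.

16 54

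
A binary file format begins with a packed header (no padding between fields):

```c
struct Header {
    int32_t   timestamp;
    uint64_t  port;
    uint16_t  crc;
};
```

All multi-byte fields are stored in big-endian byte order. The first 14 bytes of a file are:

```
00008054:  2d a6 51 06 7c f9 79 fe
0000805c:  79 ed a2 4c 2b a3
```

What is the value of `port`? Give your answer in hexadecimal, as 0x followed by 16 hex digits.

`port` follows `timestamp` (4 bytes), so it starts at byte offset 4 and occupies 8 bytes.
Bytes at offsets 4..11: 7C F9 79 FE 79 ED A2 4C.
Big-endian: lowest address holds the most-significant byte.
The bytes are already most-significant first: 0x7CF979FE79EDA24C.

0x7CF979FE79EDA24C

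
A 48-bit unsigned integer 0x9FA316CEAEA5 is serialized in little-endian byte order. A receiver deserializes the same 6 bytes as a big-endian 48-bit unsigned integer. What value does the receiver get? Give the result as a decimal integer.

182170200482719

Stored little-endian, the bytes at ascending addresses are A5 AE CE 16 A3 9F.
Read back as big-endian, the last byte is least significant, giving 0xA5AECE16A39F.
0xA5AECE16A39F = 182170200482719.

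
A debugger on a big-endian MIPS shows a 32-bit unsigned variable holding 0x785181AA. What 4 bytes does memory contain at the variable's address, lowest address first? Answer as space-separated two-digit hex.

Split into bytes (most-significant first): 78 51 81 AA.
Big-endian stores the most-significant byte at the lowest address.
So the memory order matches the most-significant-first order: 78 51 81 AA.

78 51 81 AA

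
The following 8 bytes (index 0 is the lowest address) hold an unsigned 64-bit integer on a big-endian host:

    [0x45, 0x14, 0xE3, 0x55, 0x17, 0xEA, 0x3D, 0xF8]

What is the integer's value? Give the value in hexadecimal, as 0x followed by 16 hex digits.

0x4514E35517EA3DF8

Big-endian: lowest address holds the most-significant byte.
The bytes are already most-significant first: 0x4514E35517EA3DF8.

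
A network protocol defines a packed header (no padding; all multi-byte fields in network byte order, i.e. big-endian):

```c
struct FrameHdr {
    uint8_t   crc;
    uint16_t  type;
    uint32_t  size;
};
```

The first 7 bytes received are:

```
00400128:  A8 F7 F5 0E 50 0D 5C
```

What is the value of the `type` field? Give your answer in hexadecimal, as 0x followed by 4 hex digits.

0xF7F5

`type` follows `crc` (1 byte), so it starts at byte offset 1 and occupies 2 bytes.
Bytes at offsets 1..2: F7 F5.
In big-endian order the high byte comes first in memory.
The bytes are already most-significant first: 0xF7F5.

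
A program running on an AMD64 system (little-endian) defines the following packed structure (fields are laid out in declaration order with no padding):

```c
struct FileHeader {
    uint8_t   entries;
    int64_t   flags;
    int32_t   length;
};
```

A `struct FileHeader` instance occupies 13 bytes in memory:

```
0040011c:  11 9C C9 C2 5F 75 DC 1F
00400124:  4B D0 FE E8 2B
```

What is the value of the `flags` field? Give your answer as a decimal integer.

5413287673798511004

`flags` follows `entries` (1 byte), so it starts at byte offset 1 and occupies 8 bytes.
Bytes at offsets 1..8: 9C C9 C2 5F 75 DC 1F 4B.
In little-endian order the low byte comes first in memory.
Reassemble most-significant byte first: 4B 1F DC 75 5F C2 C9 9C → 0x4B1FDC755FC2C99C.
0x4B1FDC755FC2C99C = 5413287673798511004.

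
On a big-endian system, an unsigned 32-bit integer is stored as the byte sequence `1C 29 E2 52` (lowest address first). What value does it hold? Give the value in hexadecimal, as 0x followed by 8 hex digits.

0x1C29E252

Big-endian stores the most-significant byte at the lowest address.
The bytes are already most-significant first: 0x1C29E252.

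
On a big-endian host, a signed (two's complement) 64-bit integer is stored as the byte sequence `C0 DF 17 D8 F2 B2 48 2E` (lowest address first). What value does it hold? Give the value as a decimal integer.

-4548890878068766674

In big-endian order the high byte comes first in memory.
The bytes are already most-significant first: 0xC0DF17D8F2B2482E.
Top bit is set, so as a signed 64-bit value this is 0xC0DF17D8F2B2482E − 2^64 = -4548890878068766674.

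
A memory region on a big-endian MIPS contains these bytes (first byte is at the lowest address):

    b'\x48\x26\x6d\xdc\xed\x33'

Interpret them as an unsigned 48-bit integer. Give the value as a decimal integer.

79329889152307

Big-endian stores the most-significant byte at the lowest address.
The bytes are already most-significant first: 0x48266DDCED33.
0x48266DDCED33 = 79329889152307.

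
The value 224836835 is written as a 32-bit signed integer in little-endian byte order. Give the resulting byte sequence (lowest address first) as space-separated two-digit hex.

E3 BC 66 0D

224836835 in hexadecimal, padded to 32 bits, is 0x0D66BCE3.
Split into bytes (most-significant first): 0D 66 BC E3.
Little-endian stores the least-significant byte at the lowest address.
So at ascending addresses the bytes are E3 BC 66 0D.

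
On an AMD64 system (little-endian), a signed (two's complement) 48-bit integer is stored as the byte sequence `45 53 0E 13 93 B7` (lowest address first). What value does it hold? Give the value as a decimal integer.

Little-endian stores the least-significant byte at the lowest address.
Reassemble most-significant byte first: B7 93 13 0E 53 45 → 0xB793130E5345.
Top bit is set, so as a signed 48-bit value this is 0xB793130E5345 − 2^48 = -79632668929211.

-79632668929211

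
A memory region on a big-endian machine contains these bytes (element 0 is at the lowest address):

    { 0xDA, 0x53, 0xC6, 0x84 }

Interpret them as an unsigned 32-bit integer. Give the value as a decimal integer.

3662923396

In big-endian order the high byte comes first in memory.
The bytes are already most-significant first: 0xDA53C684.
0xDA53C684 = 3662923396.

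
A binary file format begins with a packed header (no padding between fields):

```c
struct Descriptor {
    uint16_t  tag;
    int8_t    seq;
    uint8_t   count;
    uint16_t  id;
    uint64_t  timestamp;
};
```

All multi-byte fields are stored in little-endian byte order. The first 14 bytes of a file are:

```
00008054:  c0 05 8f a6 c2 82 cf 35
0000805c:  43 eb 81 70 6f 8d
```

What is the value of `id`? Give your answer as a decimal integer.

33474

`id` follows `tag` (2 B), `seq` (1 B), `count` (1 B), so it starts at offset 2 + 1 + 1 = 4 and occupies 2 bytes.
Bytes at offsets 4..5: C2 82.
Little-endian stores the least-significant byte at the lowest address.
Reassemble most-significant byte first: 82 C2 → 0x82C2.
0x82C2 = 33474.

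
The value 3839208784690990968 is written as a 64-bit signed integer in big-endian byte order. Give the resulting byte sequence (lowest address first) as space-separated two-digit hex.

35 47 9C 0C 76 10 CF 78

3839208784690990968 in hexadecimal, padded to 64 bits, is 0x35479C0C7610CF78.
Split into bytes (most-significant first): 35 47 9C 0C 76 10 CF 78.
Big-endian: lowest address holds the most-significant byte.
So the memory order matches the most-significant-first order: 35 47 9C 0C 76 10 CF 78.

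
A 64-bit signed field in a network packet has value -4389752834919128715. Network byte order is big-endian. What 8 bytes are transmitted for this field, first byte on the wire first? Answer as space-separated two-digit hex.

C3 14 77 0D F6 E1 A1 75

Two's complement of -4389752834919128715 in 64 bits: 4389752834919128715 = 0x3CEB88F2091E5E8B; invert → 0xC314770DF6E1A174; add 1 → 0xC314770DF6E1A175.
Split into bytes (most-significant first): C3 14 77 0D F6 E1 A1 75.
Big-endian: lowest address holds the most-significant byte.
So the memory order matches the most-significant-first order: C3 14 77 0D F6 E1 A1 75.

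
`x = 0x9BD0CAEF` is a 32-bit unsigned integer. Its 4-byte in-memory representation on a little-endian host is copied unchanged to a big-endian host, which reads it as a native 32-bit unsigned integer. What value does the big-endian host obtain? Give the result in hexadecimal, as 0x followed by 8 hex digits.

0xEFCAD09B

Stored little-endian, the bytes at ascending addresses are EF CA D0 9B.
Read back as big-endian, the last byte is least significant, giving 0xEFCAD09B.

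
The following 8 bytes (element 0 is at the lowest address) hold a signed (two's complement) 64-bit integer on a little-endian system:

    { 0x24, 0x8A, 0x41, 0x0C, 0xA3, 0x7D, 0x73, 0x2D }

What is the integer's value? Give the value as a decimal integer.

3275099493267245604

In little-endian order the low byte comes first in memory.
Reassemble most-significant byte first: 2D 73 7D A3 0C 41 8A 24 → 0x2D737DA30C418A24.
0x2D737DA30C418A24 = 3275099493267245604.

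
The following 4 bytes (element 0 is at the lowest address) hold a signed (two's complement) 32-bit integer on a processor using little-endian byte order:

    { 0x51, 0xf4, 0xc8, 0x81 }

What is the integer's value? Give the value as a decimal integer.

Little-endian: lowest address holds the least-significant byte.
Reassemble most-significant byte first: 81 C8 F4 51 → 0x81C8F451.
Top bit is set, so as a signed 32-bit value this is 0x81C8F451 − 2^32 = -2117536687.

-2117536687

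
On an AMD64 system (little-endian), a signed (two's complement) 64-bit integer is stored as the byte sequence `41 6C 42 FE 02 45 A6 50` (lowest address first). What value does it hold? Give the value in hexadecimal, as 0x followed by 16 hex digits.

In little-endian order the low byte comes first in memory.
Reassemble most-significant byte first: 50 A6 45 02 FE 42 6C 41 → 0x50A64502FE426C41.

0x50A64502FE426C41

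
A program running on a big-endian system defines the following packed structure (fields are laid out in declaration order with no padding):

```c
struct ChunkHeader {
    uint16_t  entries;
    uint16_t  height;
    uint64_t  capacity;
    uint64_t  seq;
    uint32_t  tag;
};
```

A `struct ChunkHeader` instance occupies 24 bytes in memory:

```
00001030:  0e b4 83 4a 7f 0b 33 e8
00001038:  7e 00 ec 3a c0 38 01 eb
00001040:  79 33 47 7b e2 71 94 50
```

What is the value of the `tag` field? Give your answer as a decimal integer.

`tag` follows `entries` (2 B), `height` (2 B), `capacity` (8 B), `seq` (8 B), so it starts at offset 2 + 2 + 8 + 8 = 20 and occupies 4 bytes.
Bytes at offsets 20..23: E2 71 94 50.
In big-endian order the high byte comes first in memory.
The bytes are already most-significant first: 0xE2719450.
0xE2719450 = 3799094352.

3799094352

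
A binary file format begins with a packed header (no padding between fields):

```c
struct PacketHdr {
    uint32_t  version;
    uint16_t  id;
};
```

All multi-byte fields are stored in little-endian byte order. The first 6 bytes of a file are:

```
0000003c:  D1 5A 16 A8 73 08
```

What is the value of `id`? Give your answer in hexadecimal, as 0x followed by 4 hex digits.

`id` follows `version` (4 bytes), so it starts at byte offset 4 and occupies 2 bytes.
Bytes at offsets 4..5: 73 08.
Little-endian: lowest address holds the least-significant byte.
Reassemble most-significant byte first: 08 73 → 0x0873.

0x0873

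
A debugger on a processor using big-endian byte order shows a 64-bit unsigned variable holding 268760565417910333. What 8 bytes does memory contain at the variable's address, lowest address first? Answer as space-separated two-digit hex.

268760565417910333 in hexadecimal, padded to 64 bits, is 0x03BAD44F6F5E203D.
Split into bytes (most-significant first): 03 BA D4 4F 6F 5E 20 3D.
Big-endian stores the most-significant byte at the lowest address.
So the memory order matches the most-significant-first order: 03 BA D4 4F 6F 5E 20 3D.

03 BA D4 4F 6F 5E 20 3D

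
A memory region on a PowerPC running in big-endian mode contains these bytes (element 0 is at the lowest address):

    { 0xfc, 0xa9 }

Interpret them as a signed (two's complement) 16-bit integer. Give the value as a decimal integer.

-855

Big-endian stores the most-significant byte at the lowest address.
The bytes are already most-significant first: 0xFCA9.
Top bit is set, so as a signed 16-bit value this is 0xFCA9 − 2^16 = -855.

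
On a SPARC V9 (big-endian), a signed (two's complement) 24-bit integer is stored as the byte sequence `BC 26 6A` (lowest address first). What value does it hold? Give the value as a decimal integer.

-4446614

In big-endian order the high byte comes first in memory.
The bytes are already most-significant first: 0xBC266A.
Top bit is set, so as a signed 24-bit value this is 0xBC266A − 2^24 = -4446614.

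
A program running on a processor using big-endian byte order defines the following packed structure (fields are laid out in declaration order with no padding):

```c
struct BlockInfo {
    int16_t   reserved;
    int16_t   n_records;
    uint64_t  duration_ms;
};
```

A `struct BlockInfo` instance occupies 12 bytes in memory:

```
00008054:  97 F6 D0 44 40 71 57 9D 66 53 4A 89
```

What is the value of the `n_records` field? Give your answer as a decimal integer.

-12220

`n_records` follows `reserved` (2 bytes), so it starts at byte offset 2 and occupies 2 bytes.
Bytes at offsets 2..3: D0 44.
Big-endian stores the most-significant byte at the lowest address.
The bytes are already most-significant first: 0xD044.
Top bit is set, so as a signed 16-bit value this is 0xD044 − 2^16 = -12220.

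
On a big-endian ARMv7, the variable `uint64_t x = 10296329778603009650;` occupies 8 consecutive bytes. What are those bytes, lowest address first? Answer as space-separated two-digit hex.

8E E3 E9 61 9F E8 A6 72

10296329778603009650 in hexadecimal, padded to 64 bits, is 0x8EE3E9619FE8A672.
Split into bytes (most-significant first): 8E E3 E9 61 9F E8 A6 72.
Big-endian: lowest address holds the most-significant byte.
So the memory order matches the most-significant-first order: 8E E3 E9 61 9F E8 A6 72.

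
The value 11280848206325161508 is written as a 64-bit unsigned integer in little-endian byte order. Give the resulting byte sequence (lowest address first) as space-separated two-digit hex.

24 1E 1D D7 AC 9F 8D 9C

11280848206325161508 in hexadecimal, padded to 64 bits, is 0x9C8D9FACD71D1E24.
Split into bytes (most-significant first): 9C 8D 9F AC D7 1D 1E 24.
Little-endian: lowest address holds the least-significant byte.
So at ascending addresses the bytes are 24 1E 1D D7 AC 9F 8D 9C.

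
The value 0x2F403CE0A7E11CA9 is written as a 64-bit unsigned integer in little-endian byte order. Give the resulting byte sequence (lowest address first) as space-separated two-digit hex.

A9 1C E1 A7 E0 3C 40 2F

Split into bytes (most-significant first): 2F 40 3C E0 A7 E1 1C A9.
In little-endian order the low byte comes first in memory.
So at ascending addresses the bytes are A9 1C E1 A7 E0 3C 40 2F.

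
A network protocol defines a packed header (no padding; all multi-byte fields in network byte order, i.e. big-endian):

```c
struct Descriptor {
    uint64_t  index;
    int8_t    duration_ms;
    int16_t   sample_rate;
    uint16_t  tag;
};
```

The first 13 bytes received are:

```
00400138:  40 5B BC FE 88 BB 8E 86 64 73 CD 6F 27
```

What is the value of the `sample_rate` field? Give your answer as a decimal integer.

`sample_rate` follows `index` (8 B), `duration_ms` (1 B), so it starts at offset 8 + 1 = 9 and occupies 2 bytes.
Bytes at offsets 9..10: 73 CD.
In big-endian order the high byte comes first in memory.
The bytes are already most-significant first: 0x73CD.
0x73CD = 29645.

29645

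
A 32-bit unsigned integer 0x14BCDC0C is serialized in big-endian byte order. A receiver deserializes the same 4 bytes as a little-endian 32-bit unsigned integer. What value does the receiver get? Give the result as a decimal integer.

215792660

Stored big-endian, the bytes at ascending addresses are 14 BC DC 0C.
Read back as little-endian, the first byte is least significant, giving 0x0CDCBC14.
0x0CDCBC14 = 215792660.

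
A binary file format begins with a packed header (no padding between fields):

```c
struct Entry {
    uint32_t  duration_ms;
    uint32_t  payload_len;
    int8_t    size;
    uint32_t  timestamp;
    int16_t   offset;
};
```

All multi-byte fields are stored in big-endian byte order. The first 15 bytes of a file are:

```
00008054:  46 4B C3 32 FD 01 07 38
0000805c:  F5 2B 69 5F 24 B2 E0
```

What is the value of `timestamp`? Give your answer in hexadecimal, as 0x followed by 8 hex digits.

`timestamp` follows `duration_ms` (4 B), `payload_len` (4 B), `size` (1 B), so it starts at offset 4 + 4 + 1 = 9 and occupies 4 bytes.
Bytes at offsets 9..12: 2B 69 5F 24.
In big-endian order the high byte comes first in memory.
The bytes are already most-significant first: 0x2B695F24.

0x2B695F24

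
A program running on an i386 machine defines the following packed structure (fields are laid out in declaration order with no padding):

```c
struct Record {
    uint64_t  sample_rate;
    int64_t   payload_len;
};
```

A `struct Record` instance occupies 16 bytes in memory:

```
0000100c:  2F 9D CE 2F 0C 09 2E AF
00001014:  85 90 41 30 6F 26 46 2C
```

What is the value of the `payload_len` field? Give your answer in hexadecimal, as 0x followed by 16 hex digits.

0x2C46266F30419085

`payload_len` follows `sample_rate` (8 bytes), so it starts at byte offset 8 and occupies 8 bytes.
Bytes at offsets 8..15: 85 90 41 30 6F 26 46 2C.
In little-endian order the low byte comes first in memory.
Reassemble most-significant byte first: 2C 46 26 6F 30 41 90 85 → 0x2C46266F30419085.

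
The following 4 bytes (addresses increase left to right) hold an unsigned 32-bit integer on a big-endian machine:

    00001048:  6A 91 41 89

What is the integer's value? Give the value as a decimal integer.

Big-endian stores the most-significant byte at the lowest address.
The bytes are already most-significant first: 0x6A914189.
0x6A914189 = 1787904393.

1787904393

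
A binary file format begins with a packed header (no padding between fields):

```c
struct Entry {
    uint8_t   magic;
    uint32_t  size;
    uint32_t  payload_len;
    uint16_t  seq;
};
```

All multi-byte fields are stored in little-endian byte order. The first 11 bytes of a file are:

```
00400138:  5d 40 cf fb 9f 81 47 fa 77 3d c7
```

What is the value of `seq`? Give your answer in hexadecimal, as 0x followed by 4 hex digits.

`seq` follows `magic` (1 B), `size` (4 B), `payload_len` (4 B), so it starts at offset 1 + 4 + 4 = 9 and occupies 2 bytes.
Bytes at offsets 9..10: 3D C7.
Little-endian stores the least-significant byte at the lowest address.
Reassemble most-significant byte first: C7 3D → 0xC73D.

0xC73D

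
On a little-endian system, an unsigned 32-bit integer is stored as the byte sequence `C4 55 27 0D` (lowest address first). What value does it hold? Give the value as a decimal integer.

Little-endian: lowest address holds the least-significant byte.
Reassemble most-significant byte first: 0D 27 55 C4 → 0x0D2755C4.
0x0D2755C4 = 220681668.

220681668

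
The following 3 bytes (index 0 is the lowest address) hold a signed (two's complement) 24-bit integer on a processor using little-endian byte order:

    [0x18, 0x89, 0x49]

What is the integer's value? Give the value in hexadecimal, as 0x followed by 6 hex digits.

Little-endian: lowest address holds the least-significant byte.
Reassemble most-significant byte first: 49 89 18 → 0x498918.

0x498918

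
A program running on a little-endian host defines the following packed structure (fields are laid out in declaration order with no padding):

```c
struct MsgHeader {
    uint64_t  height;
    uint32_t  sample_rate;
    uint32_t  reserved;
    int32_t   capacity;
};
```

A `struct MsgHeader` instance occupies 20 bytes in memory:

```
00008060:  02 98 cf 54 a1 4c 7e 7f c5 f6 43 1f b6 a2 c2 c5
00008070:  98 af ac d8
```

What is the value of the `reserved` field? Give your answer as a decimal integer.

3317867190

`reserved` follows `height` (8 B), `sample_rate` (4 B), so it starts at offset 8 + 4 = 12 and occupies 4 bytes.
Bytes at offsets 12..15: B6 A2 C2 C5.
Little-endian stores the least-significant byte at the lowest address.
Reassemble most-significant byte first: C5 C2 A2 B6 → 0xC5C2A2B6.
0xC5C2A2B6 = 3317867190.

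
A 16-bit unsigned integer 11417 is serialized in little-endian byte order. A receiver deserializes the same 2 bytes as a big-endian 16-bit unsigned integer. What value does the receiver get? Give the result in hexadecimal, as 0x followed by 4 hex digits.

0x992C

11417 in 16-bit hexadecimal is 0x2C99.
Stored little-endian, the bytes at ascending addresses are 99 2C.
Read back as big-endian, the last byte is least significant, giving 0x992C.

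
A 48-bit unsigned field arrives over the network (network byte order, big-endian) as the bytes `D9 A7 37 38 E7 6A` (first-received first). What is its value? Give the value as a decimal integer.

Big-endian: lowest address holds the most-significant byte.
The bytes are already most-significant first: 0xD9A73738E76A.
0xD9A73738E76A = 239312209241962.

239312209241962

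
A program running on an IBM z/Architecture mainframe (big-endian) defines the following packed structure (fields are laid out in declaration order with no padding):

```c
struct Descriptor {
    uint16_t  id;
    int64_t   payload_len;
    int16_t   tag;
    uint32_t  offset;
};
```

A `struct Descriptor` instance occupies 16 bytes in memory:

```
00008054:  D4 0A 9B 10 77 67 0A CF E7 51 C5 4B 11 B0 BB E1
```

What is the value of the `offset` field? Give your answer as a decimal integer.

`offset` follows `id` (2 B), `payload_len` (8 B), `tag` (2 B), so it starts at offset 2 + 8 + 2 = 12 and occupies 4 bytes.
Bytes at offsets 12..15: 11 B0 BB E1.
In big-endian order the high byte comes first in memory.
The bytes are already most-significant first: 0x11B0BBE1.
0x11B0BBE1 = 296795105.

296795105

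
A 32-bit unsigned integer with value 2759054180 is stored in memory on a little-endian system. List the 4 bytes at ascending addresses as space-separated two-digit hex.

2759054180 in hexadecimal, padded to 32 bits, is 0xA473D364.
Split into bytes (most-significant first): A4 73 D3 64.
Little-endian stores the least-significant byte at the lowest address.
So at ascending addresses the bytes are 64 D3 73 A4.

64 D3 73 A4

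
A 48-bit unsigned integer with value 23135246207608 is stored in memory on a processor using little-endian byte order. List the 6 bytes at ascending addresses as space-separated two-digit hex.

78 CA 21 98 0A 15

23135246207608 in hexadecimal, padded to 48 bits, is 0x150A9821CA78.
Split into bytes (most-significant first): 15 0A 98 21 CA 78.
In little-endian order the low byte comes first in memory.
So at ascending addresses the bytes are 78 CA 21 98 0A 15.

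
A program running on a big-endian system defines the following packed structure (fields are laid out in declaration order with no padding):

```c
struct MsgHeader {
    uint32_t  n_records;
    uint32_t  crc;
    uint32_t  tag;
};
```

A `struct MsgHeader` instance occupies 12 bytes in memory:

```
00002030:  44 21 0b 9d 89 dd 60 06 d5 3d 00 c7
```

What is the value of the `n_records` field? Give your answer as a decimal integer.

`n_records` is the first field, at byte offset 0, occupying 4 bytes.
Bytes at offsets 0..3: 44 21 0B 9D.
Big-endian stores the most-significant byte at the lowest address.
The bytes are already most-significant first: 0x44210B9D.
0x44210B9D = 1143016349.

1143016349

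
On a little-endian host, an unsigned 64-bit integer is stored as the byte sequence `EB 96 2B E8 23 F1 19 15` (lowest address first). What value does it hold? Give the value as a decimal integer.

1520511485735573227

In little-endian order the low byte comes first in memory.
Reassemble most-significant byte first: 15 19 F1 23 E8 2B 96 EB → 0x1519F123E82B96EB.
0x1519F123E82B96EB = 1520511485735573227.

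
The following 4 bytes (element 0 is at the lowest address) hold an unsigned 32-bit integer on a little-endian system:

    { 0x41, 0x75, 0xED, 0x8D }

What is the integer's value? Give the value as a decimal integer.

2381149505

In little-endian order the low byte comes first in memory.
Reassemble most-significant byte first: 8D ED 75 41 → 0x8DED7541.
0x8DED7541 = 2381149505.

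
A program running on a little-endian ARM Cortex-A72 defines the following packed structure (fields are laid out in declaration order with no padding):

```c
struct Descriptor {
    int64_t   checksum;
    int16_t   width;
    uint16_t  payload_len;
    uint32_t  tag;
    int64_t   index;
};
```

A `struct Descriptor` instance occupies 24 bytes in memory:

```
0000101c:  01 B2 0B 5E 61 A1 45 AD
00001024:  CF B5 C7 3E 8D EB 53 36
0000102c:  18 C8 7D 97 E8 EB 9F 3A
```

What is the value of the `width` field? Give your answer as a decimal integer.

`width` follows `checksum` (8 bytes), so it starts at byte offset 8 and occupies 2 bytes.
Bytes at offsets 8..9: CF B5.
Little-endian stores the least-significant byte at the lowest address.
Reassemble most-significant byte first: B5 CF → 0xB5CF.
Top bit is set, so as a signed 16-bit value this is 0xB5CF − 2^16 = -18993.

-18993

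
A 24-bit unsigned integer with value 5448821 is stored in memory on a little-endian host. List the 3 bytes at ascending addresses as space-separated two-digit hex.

5448821 in hexadecimal, padded to 24 bits, is 0x532475.
Split into bytes (most-significant first): 53 24 75.
Little-endian: lowest address holds the least-significant byte.
So at ascending addresses the bytes are 75 24 53.

75 24 53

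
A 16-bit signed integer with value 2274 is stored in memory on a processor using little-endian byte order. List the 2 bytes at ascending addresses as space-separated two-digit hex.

2274 in hexadecimal, padded to 16 bits, is 0x08E2.
Split into bytes (most-significant first): 08 E2.
In little-endian order the low byte comes first in memory.
So at ascending addresses the bytes are E2 08.

E2 08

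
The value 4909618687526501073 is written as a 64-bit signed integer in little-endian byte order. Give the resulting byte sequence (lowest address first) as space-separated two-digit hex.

4909618687526501073 in hexadecimal, padded to 64 bits, is 0x4422782F1CA2FAD1.
Split into bytes (most-significant first): 44 22 78 2F 1C A2 FA D1.
Little-endian stores the least-significant byte at the lowest address.
So at ascending addresses the bytes are D1 FA A2 1C 2F 78 22 44.

D1 FA A2 1C 2F 78 22 44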